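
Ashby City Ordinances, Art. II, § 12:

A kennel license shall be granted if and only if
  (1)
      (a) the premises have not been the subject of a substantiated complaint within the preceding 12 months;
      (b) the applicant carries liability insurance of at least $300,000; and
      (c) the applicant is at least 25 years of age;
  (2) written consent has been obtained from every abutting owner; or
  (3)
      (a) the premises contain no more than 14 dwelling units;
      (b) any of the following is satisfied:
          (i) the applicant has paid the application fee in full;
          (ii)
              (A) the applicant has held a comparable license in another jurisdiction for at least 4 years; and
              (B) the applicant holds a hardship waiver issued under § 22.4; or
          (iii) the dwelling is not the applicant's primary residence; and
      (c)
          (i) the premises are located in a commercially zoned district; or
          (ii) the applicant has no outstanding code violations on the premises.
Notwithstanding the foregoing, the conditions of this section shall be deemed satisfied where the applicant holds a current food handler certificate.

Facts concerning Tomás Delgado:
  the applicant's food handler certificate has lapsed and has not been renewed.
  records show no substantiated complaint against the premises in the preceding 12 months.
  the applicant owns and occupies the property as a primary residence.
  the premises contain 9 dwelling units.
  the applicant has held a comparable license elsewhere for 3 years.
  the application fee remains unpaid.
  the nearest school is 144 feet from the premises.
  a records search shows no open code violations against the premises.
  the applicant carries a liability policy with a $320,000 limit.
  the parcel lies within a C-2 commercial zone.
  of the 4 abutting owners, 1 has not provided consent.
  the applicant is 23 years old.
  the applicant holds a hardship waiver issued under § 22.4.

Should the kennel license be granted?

(a) no complaint in 12 mo. — satisfied.
(b) insurance ≥ $300,000 — met.
(c) age ≥ 25 — not met.
So (1) is not satisfied (T AND T AND F).
(2) all abutters consent — not satisfied.
(a) ≤ 14 units — holds.
(i) fee paid — fails.
(A) prior license ≥ 4 yr — not met.
(B) hardship waiver — satisfied.
So (ii) is not satisfied (F AND T).
(iii) not (primary residence) — not met.
(b): F OR F OR F → false.
(i) commercially zoned — holds.
(ii) no code violations — holds.
So (c) is satisfied (T OR T).
So (3) is not satisfied (T AND F AND T).
Overall: F OR F OR F → false.
Exception (food handler cert.) — not satisfied.
Result: main false OR exception false → false.

No — denied.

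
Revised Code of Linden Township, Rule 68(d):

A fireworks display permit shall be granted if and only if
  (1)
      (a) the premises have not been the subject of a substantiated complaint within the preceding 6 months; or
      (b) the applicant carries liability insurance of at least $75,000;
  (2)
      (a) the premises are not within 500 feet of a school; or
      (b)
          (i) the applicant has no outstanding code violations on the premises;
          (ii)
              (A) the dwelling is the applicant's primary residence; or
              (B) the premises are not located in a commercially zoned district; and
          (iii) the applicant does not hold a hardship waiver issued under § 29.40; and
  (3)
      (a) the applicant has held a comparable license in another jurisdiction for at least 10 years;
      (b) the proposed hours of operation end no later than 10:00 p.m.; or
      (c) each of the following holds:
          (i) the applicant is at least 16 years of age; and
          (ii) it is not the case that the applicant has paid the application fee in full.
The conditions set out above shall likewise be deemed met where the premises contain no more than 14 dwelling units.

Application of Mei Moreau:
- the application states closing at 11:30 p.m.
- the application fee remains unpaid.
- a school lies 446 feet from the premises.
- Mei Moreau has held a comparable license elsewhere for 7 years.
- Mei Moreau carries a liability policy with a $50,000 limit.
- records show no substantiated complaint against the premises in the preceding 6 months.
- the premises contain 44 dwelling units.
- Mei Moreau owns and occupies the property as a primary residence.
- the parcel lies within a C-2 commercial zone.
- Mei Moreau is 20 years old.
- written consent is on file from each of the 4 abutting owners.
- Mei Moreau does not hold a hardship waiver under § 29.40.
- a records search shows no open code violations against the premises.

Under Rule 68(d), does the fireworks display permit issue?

Yes — granted.

(a) no complaint in 6 mo. — holds.
(b) insurance ≥ $75,000 — not satisfied.
(1): T OR F → true.
(a) ≥500 ft from school — fails.
(i) no code violations — satisfied.
(A) primary residence — holds.
(B) not (commercially zoned) — not satisfied.
(ii): T OR F → true.
(iii) not (hardship waiver) — met.
(b) = T AND T AND T = true.
(2) = F OR T = true.
(a) prior license ≥ 10 yr — not met.
(b) closes by 10 p.m. — not satisfied.
(i) age ≥ 16 — satisfied.
(ii) not (fee paid) — met.
So (c) is satisfied (T AND T).
(3): F OR F OR T → true.
So Overall is satisfied (T AND T AND T).
Exception (≤ 14 units) — not satisfied.
Result: main true OR exception false → true.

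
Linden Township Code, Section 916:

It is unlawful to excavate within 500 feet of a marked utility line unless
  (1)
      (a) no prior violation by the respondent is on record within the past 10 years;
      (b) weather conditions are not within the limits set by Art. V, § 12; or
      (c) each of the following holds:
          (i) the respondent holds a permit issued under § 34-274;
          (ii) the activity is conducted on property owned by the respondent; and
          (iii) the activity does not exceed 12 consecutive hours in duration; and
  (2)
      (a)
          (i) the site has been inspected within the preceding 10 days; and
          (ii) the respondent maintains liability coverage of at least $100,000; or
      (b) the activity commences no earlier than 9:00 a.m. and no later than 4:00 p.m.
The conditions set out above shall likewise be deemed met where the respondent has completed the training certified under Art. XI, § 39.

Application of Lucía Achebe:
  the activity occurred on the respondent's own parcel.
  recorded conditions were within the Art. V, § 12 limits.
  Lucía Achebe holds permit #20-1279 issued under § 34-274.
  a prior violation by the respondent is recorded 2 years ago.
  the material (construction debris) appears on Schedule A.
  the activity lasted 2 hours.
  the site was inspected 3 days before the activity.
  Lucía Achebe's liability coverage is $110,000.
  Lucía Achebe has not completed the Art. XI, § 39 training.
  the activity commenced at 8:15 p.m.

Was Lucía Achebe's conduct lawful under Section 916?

Yes — lawful.

(a) no prior violation — fails.
(b) not (weather ok) — not met.
(i) holds permit — holds.
(ii) own property — holds.
(iii) ≤ 12 hrs duration — holds.
(c) = T AND T AND T = true.
(1): F OR F OR T → true.
(i) site inspected — met.
(ii) coverage ≥ $100,000 — satisfied.
So (a) is satisfied (T AND T).
(b) start within hours — not met.
So (2) is satisfied (T OR F).
Overall: T AND T → true.
Exception (training certified) — not satisfied.
Result: main true OR exception false → true.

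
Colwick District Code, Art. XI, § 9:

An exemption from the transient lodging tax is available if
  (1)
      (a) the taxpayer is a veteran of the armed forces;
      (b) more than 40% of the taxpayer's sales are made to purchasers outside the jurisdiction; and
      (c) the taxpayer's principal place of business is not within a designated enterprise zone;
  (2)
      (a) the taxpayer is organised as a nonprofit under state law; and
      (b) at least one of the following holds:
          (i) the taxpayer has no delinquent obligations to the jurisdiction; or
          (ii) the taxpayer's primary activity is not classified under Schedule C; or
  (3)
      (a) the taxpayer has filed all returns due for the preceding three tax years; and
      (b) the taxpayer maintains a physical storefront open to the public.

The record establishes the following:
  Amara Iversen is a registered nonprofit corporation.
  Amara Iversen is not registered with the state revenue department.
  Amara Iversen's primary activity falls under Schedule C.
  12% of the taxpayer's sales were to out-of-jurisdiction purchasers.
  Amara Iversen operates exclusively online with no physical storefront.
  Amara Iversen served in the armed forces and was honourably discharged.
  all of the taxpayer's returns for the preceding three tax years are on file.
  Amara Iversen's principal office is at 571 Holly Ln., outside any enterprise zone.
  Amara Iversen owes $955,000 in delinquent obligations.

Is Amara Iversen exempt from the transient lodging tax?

No — not exempt.

(a) veteran — satisfied.
(b) >40% out-of-jur. sales — not met.
(c) not (in enterprise zone) — met.
(1) = T AND F AND T = false.
(a) nonprofit — satisfied.
(i) no delinquency — fails.
(ii) not (Schedule C activity) — fails.
(b) = F OR F = false.
So (2) is not satisfied (T AND F).
(a) returns current — holds.
(b) has storefront — not satisfied.
(3) = T AND F = false.
Overall: F OR F OR F → false.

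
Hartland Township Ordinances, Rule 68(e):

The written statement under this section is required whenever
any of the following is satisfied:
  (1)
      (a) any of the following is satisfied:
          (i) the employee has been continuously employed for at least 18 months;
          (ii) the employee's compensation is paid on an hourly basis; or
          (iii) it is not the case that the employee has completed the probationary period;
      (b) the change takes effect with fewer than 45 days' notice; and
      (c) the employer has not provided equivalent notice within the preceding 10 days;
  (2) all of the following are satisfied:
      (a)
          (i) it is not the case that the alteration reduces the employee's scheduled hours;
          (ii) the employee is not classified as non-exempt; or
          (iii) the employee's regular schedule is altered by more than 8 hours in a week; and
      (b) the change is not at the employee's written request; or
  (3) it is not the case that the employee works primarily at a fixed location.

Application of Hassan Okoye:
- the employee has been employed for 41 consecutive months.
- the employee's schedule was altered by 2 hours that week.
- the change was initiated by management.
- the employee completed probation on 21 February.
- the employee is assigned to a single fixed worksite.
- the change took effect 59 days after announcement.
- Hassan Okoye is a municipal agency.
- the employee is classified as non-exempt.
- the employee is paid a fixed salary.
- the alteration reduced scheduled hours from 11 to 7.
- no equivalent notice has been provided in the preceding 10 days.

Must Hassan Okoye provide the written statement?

(i) tenure ≥ 18 mo. — met.
(ii) hourly-paid — not satisfied.
(iii) not (past probation) — not met.
So (a) is satisfied (T OR F OR F).
(b) < 45 days' notice — fails.
(c) no recent notice — holds.
(1): T AND F AND T → false.
(i) not (hours reduced) — not met.
(ii) not (non-exempt) — not met.
(iii) schedule shift > 8h — not met.
(a) = F OR F OR F = false.
(b) not employee-requested — met.
(2) = F AND T = false.
(3) not (fixed location) — fails.
Overall = F OR F OR F = false.

No — not required.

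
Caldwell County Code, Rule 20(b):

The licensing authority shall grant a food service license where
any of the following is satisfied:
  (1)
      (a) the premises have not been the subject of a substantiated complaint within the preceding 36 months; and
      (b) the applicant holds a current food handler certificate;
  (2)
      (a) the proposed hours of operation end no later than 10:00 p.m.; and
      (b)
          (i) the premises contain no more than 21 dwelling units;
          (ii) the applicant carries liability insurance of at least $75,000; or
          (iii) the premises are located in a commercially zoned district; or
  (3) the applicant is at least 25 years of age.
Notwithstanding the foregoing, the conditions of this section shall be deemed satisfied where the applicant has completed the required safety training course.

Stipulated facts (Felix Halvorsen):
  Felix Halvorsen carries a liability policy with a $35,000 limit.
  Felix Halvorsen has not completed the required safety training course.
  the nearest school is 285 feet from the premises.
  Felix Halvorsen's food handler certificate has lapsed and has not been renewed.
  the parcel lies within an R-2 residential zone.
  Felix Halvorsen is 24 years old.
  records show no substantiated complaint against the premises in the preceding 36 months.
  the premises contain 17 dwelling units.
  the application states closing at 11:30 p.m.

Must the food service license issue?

No — denied.

(a) no complaint in 36 mo. — met.
(b) food handler cert. — not satisfied.
So (1) is not satisfied (T AND F).
(a) closes by 10 p.m. — not satisfied.
(i) ≤ 21 units — holds.
(ii) insurance ≥ $75,000 — fails.
(iii) commercially zoned — not met.
So (b) is satisfied (T OR F OR F).
So (2) is not satisfied (F AND T).
(3) age ≥ 25 — fails.
Overall = F OR F OR F = false.
Exception (safety training) — not satisfied.
Result: main false OR exception false → false.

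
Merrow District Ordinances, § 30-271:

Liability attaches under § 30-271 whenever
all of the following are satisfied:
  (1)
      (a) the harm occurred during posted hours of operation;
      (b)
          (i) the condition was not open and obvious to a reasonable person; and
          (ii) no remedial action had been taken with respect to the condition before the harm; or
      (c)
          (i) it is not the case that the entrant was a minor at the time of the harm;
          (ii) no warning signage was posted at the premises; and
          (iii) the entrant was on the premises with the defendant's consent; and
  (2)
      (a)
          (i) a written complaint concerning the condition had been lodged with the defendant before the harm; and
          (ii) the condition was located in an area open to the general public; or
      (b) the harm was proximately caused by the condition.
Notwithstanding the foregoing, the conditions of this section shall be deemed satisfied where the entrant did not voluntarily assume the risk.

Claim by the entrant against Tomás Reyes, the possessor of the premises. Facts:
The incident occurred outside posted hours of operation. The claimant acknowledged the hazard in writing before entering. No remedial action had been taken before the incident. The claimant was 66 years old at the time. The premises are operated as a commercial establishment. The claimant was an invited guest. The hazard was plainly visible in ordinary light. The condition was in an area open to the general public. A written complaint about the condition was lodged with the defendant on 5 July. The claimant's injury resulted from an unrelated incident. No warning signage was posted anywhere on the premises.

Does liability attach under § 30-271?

Yes — liable.

(a) during posted hours — not satisfied.
(i) not open/obvious — fails.
(ii) no remedial action — satisfied.
(b) = F AND T = false.
(i) not (entrant a minor) — holds.
(ii) no signage posted — met.
(iii) consent to enter — holds.
(c): T AND T AND T → true.
(1) = F OR F OR T = true.
(i) complaint lodged — met.
(ii) public area — holds.
So (a) is satisfied (T AND T).
(b) proximate cause — fails.
So (2) is satisfied (T OR F).
Overall = T AND T = true.
Exception (no assumed risk) — not satisfied.
Result: main true OR exception false → true.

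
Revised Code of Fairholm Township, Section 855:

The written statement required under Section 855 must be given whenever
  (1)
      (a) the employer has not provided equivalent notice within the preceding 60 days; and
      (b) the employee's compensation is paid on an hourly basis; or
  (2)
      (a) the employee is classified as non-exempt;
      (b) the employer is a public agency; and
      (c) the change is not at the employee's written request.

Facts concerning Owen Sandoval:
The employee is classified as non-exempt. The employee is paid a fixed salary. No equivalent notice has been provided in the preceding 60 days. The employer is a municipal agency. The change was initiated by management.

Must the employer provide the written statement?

(a) no recent notice — holds.
(b) hourly-paid — not met.
(1) = T AND F = false.
(a) non-exempt — satisfied.
(b) public agency — met.
(c) not employee-requested — holds.
So (2) is satisfied (T AND T AND T).
So Overall is satisfied (F OR T).

Yes — required.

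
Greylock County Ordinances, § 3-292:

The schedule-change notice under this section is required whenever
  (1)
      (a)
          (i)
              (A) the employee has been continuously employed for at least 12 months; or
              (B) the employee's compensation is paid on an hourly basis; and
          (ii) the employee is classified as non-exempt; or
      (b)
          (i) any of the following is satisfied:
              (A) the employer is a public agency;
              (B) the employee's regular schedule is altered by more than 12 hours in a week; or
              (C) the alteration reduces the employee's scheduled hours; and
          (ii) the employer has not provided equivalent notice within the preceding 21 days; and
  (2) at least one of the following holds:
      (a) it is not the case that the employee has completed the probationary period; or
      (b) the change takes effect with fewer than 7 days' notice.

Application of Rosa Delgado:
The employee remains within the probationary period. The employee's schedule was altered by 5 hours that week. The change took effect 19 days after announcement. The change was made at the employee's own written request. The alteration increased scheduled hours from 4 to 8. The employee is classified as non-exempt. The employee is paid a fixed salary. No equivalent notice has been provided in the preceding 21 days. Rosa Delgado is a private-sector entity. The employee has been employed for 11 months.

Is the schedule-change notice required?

No — not required.

(A) tenure ≥ 12 mo. — not satisfied.
(B) hourly-paid — not met.
(i) = F OR F = false.
(ii) non-exempt — satisfied.
(a): F AND T → false.
(A) public agency — not met.
(B) schedule shift > 12h — not satisfied.
(C) hours reduced — not met.
So (i) is not satisfied (F OR F OR F).
(ii) no recent notice — holds.
(b) = F AND T = false.
(1): F OR F → false.
(a) not (past probation) — met.
(b) < 7 days' notice — not met.
So (2) is satisfied (T OR F).
So Overall is not satisfied (F AND T).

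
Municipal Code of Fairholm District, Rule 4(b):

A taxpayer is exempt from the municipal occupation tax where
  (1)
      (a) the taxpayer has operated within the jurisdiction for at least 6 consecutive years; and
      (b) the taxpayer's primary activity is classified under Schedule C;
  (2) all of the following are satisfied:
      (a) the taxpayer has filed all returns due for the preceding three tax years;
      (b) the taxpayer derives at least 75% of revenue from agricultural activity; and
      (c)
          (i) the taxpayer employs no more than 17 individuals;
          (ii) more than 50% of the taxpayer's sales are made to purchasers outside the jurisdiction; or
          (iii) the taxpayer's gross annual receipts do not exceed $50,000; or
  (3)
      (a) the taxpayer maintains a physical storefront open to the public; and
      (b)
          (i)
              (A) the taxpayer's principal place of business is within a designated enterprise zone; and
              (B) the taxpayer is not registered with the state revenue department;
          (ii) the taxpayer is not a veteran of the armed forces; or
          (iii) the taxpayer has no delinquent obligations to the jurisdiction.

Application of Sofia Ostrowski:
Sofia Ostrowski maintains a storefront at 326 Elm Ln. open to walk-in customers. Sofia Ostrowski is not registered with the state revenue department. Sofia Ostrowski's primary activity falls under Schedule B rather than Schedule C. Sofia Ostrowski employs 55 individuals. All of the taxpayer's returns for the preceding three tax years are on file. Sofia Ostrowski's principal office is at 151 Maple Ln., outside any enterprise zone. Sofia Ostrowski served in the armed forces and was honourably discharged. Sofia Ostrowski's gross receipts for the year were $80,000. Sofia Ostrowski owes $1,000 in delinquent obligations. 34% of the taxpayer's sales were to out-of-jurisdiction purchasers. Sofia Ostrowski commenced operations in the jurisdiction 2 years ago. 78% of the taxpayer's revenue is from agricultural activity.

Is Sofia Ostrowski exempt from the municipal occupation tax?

No — not exempt.

(a) ≥ 6 yrs in jurisdiction — fails.
(b) Schedule C activity — fails.
(1): F AND F → false.
(a) returns current — satisfied.
(b) ≥75% agricultural — met.
(i) ≤ 17 employees — not satisfied.
(ii) >50% out-of-jur. sales — fails.
(iii) receipts ≤ $50,000 — not satisfied.
(c) = F OR F OR F = false.
(2) = T AND T AND F = false.
(a) has storefront — met.
(A) in enterprise zone — fails.
(B) not (state-registered) — satisfied.
(i) = F AND T = false.
(ii) not (veteran) — not met.
(iii) no delinquency — not met.
(b): F OR F OR F → false.
So (3) is not satisfied (T AND F).
Overall = F OR F OR F = false.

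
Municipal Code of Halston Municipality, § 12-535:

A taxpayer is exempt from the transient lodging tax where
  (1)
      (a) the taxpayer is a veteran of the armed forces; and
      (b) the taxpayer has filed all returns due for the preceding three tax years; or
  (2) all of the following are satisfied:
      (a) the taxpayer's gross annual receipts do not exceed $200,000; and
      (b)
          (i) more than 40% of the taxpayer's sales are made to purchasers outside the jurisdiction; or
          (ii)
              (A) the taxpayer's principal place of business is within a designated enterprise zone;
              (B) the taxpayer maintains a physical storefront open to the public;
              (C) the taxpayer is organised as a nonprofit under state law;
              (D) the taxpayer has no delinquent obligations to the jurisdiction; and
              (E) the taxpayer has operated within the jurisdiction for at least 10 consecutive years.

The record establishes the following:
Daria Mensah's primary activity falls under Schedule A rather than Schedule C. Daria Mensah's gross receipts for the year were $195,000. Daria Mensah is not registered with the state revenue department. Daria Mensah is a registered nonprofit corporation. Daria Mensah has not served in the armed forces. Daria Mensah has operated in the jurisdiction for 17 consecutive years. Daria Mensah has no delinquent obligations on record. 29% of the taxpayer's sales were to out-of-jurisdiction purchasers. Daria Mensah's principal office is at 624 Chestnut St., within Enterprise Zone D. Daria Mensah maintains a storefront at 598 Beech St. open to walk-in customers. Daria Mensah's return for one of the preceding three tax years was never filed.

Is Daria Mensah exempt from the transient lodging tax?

Yes — exempt.

(a) veteran — not satisfied.
(b) returns current — not satisfied.
(1) = F AND F = false.
(a) receipts ≤ $200,000 — satisfied.
(i) >40% out-of-jur. sales — not satisfied.
(A) in enterprise zone — satisfied.
(B) has storefront — met.
(C) nonprofit — holds.
(D) no delinquency — met.
(E) ≥ 10 yrs in jurisdiction — met.
(ii): T AND T AND T AND T AND T → true.
(b) = F OR T = true.
(2) = T AND T = true.
Overall = F OR T = true.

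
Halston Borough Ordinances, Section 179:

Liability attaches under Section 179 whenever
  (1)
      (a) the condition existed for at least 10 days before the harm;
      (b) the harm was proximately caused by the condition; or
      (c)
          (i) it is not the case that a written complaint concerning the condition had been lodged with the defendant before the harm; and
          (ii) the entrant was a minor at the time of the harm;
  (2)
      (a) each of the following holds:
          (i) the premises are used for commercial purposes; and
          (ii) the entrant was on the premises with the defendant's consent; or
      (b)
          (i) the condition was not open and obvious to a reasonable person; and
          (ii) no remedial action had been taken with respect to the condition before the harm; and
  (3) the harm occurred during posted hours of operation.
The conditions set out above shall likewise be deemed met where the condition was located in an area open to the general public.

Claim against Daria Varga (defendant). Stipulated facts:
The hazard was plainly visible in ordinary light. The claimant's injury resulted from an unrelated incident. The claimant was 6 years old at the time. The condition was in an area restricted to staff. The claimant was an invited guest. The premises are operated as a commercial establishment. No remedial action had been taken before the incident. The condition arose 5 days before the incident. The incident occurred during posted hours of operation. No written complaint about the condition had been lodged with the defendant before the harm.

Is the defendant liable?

Yes — liable.

(a) condition ≥10 days old — fails.
(b) proximate cause — not satisfied.
(i) not (complaint lodged) — holds.
(ii) entrant a minor — holds.
So (c) is satisfied (T AND T).
(1) = F OR F OR T = true.
(i) commercial use — met.
(ii) consent to enter — holds.
(a) = T AND T = true.
(i) not open/obvious — not satisfied.
(ii) no remedial action — satisfied.
(b) = F AND T = false.
(2): T OR F → true.
(3) during posted hours — met.
Overall: T AND T AND T → true.
Exception (public area) — not satisfied.
Result: main true OR exception false → true.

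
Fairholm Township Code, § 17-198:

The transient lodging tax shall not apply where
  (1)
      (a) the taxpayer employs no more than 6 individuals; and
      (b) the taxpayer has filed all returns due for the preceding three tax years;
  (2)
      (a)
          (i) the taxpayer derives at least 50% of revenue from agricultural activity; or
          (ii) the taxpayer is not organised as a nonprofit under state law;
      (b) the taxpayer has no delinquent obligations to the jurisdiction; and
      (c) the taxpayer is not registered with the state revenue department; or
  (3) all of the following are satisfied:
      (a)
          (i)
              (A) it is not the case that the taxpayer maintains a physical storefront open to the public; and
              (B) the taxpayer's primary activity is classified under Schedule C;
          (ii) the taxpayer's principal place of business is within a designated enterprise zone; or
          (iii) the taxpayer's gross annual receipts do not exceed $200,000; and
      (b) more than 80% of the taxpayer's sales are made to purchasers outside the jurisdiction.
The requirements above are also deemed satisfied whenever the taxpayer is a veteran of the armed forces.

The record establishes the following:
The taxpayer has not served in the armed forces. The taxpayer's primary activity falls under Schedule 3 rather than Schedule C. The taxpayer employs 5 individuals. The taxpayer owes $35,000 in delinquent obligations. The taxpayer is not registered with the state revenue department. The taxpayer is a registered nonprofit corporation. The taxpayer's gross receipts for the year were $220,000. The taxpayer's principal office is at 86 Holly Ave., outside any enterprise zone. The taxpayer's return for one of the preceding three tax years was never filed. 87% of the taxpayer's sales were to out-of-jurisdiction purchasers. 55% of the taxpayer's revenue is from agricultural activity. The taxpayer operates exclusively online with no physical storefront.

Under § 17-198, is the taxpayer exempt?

No — not exempt.

(a) ≤ 6 employees — holds.
(b) returns current — not met.
(1) = T AND F = false.
(i) ≥50% agricultural — satisfied.
(ii) not (nonprofit) — not met.
So (a) is satisfied (T OR F).
(b) no delinquency — not met.
(c) not (state-registered) — met.
(2) = T AND F AND T = false.
(A) not (has storefront) — met.
(B) Schedule C activity — not satisfied.
So (i) is not satisfied (T AND F).
(ii) in enterprise zone — not met.
(iii) receipts ≤ $200,000 — fails.
(a) = F OR F OR F = false.
(b) >80% out-of-jur. sales — holds.
So (3) is not satisfied (F AND T).
So Overall is not satisfied (F OR F OR F).
Exception (veteran) — not satisfied.
Result: main false OR exception false → false.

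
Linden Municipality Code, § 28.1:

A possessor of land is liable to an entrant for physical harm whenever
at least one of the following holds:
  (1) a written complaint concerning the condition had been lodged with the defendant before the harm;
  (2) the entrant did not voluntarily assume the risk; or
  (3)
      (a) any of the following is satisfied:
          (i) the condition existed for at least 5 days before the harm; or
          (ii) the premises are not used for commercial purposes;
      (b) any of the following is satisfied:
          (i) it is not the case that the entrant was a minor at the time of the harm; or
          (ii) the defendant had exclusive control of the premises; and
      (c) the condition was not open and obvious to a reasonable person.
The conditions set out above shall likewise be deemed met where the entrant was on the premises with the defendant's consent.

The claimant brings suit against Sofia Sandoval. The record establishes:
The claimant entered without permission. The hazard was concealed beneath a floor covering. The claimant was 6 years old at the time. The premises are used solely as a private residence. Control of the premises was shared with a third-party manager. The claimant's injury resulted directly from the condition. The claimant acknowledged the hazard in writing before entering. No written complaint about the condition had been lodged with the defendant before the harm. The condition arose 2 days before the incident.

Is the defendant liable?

No — not liable.

(1) complaint lodged — not satisfied.
(2) no assumed risk — not satisfied.
(i) condition ≥5 days old — not met.
(ii) not (commercial use) — holds.
(a): F OR T → true.
(i) not (entrant a minor) — fails.
(ii) exclusive control — not met.
So (b) is not satisfied (F OR F).
(c) not open/obvious — holds.
So (3) is not satisfied (T AND F AND T).
Overall = F OR F OR F = false.
Exception (consent to enter) — not satisfied.
Result: main false OR exception false → false.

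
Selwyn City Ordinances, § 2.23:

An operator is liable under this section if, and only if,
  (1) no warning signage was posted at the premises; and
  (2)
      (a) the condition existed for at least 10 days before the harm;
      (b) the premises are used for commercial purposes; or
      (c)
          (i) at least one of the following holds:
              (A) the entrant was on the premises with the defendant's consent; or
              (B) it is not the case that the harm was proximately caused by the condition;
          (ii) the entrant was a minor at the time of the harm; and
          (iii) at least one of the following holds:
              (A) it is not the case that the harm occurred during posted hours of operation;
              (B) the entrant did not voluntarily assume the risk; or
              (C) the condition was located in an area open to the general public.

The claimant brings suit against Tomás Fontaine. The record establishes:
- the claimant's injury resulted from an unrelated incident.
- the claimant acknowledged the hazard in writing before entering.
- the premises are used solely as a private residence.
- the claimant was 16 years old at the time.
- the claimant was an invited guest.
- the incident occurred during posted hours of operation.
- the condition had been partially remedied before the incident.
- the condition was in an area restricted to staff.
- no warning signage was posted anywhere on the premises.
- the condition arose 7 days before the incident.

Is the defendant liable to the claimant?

(1) no signage posted — met.
(a) condition ≥10 days old — fails.
(b) commercial use — not satisfied.
(A) consent to enter — met.
(B) not (proximate cause) — met.
(i) = T OR T = true.
(ii) entrant a minor — satisfied.
(A) not (during posted hours) — fails.
(B) no assumed risk — not satisfied.
(C) public area — not met.
(iii): F OR F OR F → false.
(c): T AND T AND F → false.
(2) = F OR F OR F = false.
So Overall is not satisfied (T AND F).

No — not liable.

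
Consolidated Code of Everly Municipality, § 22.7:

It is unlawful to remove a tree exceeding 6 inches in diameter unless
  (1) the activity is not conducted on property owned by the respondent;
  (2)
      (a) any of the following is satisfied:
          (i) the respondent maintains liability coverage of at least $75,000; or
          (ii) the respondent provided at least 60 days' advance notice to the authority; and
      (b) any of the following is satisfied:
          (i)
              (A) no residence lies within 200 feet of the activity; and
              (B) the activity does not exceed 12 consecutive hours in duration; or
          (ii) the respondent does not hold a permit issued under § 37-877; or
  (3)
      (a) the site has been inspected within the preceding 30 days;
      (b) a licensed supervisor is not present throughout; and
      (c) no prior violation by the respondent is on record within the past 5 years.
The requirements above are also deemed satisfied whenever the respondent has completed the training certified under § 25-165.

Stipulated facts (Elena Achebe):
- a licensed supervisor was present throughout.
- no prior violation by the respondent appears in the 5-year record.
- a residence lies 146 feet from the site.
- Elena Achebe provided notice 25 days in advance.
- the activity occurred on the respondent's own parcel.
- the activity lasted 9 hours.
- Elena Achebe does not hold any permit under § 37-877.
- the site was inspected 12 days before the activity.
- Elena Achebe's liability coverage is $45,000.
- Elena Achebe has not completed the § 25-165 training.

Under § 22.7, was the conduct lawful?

No — unlawful.

(1) not (own property) — not satisfied.
(i) coverage ≥ $75,000 — not met.
(ii) ≥60 days' notice — not satisfied.
So (a) is not satisfied (F OR F).
(A) no residence in 200 ft — fails.
(B) ≤ 12 hrs duration — satisfied.
(i) = F AND T = false.
(ii) not (holds permit) — met.
(b) = F OR T = true.
So (2) is not satisfied (F AND T).
(a) site inspected — holds.
(b) not (supervisor present) — fails.
(c) no prior violation — satisfied.
So (3) is not satisfied (T AND F AND T).
Overall: F OR F OR F → false.
Exception (training certified) — not satisfied.
Result: main false OR exception false → false.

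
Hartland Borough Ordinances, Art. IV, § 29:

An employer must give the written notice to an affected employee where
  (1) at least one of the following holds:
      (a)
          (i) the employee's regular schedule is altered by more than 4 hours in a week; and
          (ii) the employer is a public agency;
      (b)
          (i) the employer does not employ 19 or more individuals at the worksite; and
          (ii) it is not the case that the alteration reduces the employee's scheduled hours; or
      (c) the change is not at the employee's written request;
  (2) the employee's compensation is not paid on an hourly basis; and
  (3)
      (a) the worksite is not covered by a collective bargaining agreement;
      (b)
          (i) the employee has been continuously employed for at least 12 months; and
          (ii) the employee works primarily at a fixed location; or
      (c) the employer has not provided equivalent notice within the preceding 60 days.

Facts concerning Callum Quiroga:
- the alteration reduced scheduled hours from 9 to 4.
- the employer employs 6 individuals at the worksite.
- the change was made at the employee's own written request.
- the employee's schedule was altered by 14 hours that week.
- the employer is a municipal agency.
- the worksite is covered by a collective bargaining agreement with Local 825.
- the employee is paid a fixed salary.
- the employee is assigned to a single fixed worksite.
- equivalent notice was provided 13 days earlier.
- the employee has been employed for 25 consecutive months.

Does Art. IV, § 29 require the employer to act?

Yes — required.

(i) schedule shift > 4h — met.
(ii) public agency — holds.
So (a) is satisfied (T AND T).
(i) not (≥ 19 at site) — satisfied.
(ii) not (hours reduced) — fails.
So (b) is not satisfied (T AND F).
(c) not employee-requested — not met.
(1): T OR F OR F → true.
(2) not (hourly-paid) — holds.
(a) no CBA — not satisfied.
(i) tenure ≥ 12 mo. — holds.
(ii) fixed location — satisfied.
(b): T AND T → true.
(c) no recent notice — not met.
(3): F OR T OR F → true.
Overall: T AND T AND T → true.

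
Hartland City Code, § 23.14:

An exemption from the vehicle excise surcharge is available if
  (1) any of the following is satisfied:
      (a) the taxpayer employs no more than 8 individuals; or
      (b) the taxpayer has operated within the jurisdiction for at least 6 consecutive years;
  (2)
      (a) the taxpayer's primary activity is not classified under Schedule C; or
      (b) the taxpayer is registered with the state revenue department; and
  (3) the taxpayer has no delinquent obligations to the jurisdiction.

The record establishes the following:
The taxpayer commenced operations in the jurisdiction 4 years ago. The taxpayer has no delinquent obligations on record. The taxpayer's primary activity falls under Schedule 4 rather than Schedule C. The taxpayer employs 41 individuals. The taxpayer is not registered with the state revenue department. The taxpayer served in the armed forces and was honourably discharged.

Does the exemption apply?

No — not exempt.

(a) ≤ 8 employees — not met.
(b) ≥ 6 yrs in jurisdiction — not satisfied.
So (1) is not satisfied (F OR F).
(a) not (Schedule C activity) — satisfied.
(b) state-registered — fails.
(2) = T OR F = true.
(3) no delinquency — holds.
Overall = F AND T AND T = false.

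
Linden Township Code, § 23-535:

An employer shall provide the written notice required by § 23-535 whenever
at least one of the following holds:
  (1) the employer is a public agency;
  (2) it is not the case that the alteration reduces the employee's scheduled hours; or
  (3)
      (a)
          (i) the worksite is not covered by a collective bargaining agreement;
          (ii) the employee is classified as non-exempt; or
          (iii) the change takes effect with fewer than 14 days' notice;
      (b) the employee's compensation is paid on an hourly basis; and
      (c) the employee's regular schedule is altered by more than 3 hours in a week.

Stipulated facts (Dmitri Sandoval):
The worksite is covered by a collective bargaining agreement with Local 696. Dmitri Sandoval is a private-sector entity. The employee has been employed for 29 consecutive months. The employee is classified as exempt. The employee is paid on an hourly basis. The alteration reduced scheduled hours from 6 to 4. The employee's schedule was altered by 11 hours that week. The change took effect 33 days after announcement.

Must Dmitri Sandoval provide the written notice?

No — not required.

(1) public agency — not satisfied.
(2) not (hours reduced) — fails.
(i) no CBA — fails.
(ii) non-exempt — fails.
(iii) < 14 days' notice — fails.
(a): F OR F OR F → false.
(b) hourly-paid — met.
(c) schedule shift > 3h — satisfied.
(3): F AND T AND T → false.
Overall = F OR F OR F = false.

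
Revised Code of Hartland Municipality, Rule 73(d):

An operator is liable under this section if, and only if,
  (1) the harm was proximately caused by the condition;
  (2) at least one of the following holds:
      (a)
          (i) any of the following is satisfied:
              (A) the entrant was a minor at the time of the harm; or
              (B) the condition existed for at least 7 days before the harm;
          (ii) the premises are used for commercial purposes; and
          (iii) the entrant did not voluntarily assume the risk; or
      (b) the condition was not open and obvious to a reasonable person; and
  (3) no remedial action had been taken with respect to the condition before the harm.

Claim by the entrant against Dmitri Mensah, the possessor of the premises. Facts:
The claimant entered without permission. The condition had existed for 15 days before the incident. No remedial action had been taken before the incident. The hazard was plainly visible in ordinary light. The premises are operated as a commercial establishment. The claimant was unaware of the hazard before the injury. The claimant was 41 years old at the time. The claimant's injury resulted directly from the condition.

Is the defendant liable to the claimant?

(1) proximate cause — holds.
(A) entrant a minor — fails.
(B) condition ≥7 days old — met.
So (i) is satisfied (F OR T).
(ii) commercial use — holds.
(iii) no assumed risk — met.
(a): T AND T AND T → true.
(b) not open/obvious — fails.
(2) = T OR F = true.
(3) no remedial action — met.
Overall = T AND T AND T = true.

Yes — liable.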